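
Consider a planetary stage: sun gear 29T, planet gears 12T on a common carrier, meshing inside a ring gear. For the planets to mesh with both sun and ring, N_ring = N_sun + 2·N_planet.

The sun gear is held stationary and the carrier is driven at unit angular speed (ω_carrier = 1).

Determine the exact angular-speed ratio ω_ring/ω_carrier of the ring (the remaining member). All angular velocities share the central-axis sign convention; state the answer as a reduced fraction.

82/53

N_ring = 29 + 2·12 = 53
29(ω_s−ω_c) = −53(ω_r−ω_c),  ω_s=0, ω_c=1
ω_r = 1 − (29/53)(0−1) = 82/53
ω_r/ω_c = 82/53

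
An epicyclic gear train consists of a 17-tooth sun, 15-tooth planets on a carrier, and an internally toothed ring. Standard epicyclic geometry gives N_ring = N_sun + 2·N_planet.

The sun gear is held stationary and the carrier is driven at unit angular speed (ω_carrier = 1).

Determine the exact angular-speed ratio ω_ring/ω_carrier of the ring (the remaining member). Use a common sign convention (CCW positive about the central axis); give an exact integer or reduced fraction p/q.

64/47

N_ring = 17 + 2·15 = 47
17(ω_s−ω_c) = −47(ω_r−ω_c),  ω_s=0, ω_c=1
ω_r = 1 − (17/47)(0−1) = 64/47
ω_r/ω_c = 64/47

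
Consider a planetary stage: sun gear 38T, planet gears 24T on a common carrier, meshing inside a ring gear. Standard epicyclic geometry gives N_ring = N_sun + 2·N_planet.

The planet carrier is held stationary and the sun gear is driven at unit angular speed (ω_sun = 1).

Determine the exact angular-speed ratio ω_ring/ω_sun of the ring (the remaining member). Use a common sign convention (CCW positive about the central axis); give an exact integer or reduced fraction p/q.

-19/43

N_ring = 38 + 2·24 = 86
38(ω_s−ω_c) = −86(ω_r−ω_c),  ω_c=0, ω_s=1
ω_r = 0 − (38/86)(1−0) = -19/43
ω_r/ω_s = -19/43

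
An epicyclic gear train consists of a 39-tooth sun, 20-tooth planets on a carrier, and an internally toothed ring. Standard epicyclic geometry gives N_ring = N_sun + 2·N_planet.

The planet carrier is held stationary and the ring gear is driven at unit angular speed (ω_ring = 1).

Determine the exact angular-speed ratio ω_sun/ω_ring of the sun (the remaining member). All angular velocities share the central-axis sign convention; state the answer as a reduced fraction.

-79/39

N_ring = 39 + 2·20 = 79
39(ω_s−ω_c) = −79(ω_r−ω_c),  ω_c=0, ω_r=1
ω_s = 0 − (79/39)(1−0) = -79/39
ω_s/ω_r = -79/39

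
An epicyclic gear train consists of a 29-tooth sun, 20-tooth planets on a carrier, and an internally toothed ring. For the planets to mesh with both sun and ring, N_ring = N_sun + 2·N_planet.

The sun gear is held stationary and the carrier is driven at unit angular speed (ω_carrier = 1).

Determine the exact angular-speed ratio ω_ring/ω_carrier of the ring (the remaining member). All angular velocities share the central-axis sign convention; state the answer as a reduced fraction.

N_ring = 29 + 2·20 = 69
29(ω_s−ω_c) = −69(ω_r−ω_c),  ω_s=0, ω_c=1
ω_r = 1 − (29/69)(0−1) = 98/69
ω_r/ω_c = 98/69

98/69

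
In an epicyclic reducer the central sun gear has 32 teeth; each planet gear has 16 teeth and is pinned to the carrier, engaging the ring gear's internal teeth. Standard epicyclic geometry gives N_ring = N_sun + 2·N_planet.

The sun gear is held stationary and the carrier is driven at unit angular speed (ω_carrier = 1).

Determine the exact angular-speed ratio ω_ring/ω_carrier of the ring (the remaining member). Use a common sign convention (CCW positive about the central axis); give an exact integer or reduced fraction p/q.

N_ring = 32 + 2·16 = 64
32(ω_s−ω_c) = −64(ω_r−ω_c),  ω_s=0, ω_c=1
ω_r = 1 − (32/64)(0−1) = 3/2
ω_r/ω_c = 3/2

3/2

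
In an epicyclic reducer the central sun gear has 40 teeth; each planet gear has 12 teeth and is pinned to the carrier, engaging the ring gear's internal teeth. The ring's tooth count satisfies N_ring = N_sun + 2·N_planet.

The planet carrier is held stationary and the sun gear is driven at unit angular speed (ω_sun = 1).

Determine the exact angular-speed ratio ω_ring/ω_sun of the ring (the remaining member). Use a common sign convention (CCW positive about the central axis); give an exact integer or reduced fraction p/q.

N_ring = 40 + 2·12 = 64
40(ω_s−ω_c) = −64(ω_r−ω_c),  ω_c=0, ω_s=1
ω_r = 0 − (40/64)(1−0) = -5/8
ω_r/ω_s = -5/8

-5/8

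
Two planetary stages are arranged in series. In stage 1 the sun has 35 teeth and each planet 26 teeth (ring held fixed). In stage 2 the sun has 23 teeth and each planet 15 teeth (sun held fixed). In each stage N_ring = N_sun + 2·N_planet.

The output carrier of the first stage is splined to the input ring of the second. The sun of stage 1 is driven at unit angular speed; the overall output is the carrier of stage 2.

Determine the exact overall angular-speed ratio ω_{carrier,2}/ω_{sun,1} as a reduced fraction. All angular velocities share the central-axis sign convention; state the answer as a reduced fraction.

Stage 1: N_ring = 35 + 2·26 = 87
Stage 1: 35(ω_s−ω_c) = −87(ω_r−ω_c),  ω_r=0, ω_s=1
Stage 1: 35(1−ω_c) = −87(0−ω_c)  ⇒  122ω_c = 35  ⇒  ω_c = 35/122
  ⇒ ω_c¹/ω_s¹ = 35/122
Stage 2: N_ring = 23 + 2·15 = 53
Stage 2: 23(ω_s−ω_c) = −53(ω_r−ω_c),  ω_s=0, ω_r=1
Stage 2: 23(0−ω_c) = −53(1−ω_c)  ⇒  76ω_c = 53  ⇒  ω_c = 53/76
  ⇒ ω_c²/ω_r² = 53/76
Coupling ω_r² = ω_c¹ ⇒ overall = 35/122 × 53/76 = 1855/9272

1855/9272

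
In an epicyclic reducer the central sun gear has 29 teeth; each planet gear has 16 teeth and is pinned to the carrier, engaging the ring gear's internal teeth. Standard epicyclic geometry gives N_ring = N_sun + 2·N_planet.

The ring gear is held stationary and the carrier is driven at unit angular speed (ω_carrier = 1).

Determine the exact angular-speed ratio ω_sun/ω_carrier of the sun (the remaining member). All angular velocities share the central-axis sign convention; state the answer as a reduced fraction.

N_ring = 29 + 2·16 = 61
29(ω_s−ω_c) = −61(ω_r−ω_c),  ω_r=0, ω_c=1
ω_s = 1 − (61/29)(0−1) = 90/29
ω_s/ω_c = 90/29

90/29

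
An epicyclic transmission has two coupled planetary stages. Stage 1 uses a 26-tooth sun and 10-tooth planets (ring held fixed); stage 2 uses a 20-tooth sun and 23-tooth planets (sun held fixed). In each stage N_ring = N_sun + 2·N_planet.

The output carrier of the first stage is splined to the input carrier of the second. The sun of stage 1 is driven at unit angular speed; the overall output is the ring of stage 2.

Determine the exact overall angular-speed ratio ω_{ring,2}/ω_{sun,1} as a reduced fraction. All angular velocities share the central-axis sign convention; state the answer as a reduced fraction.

Stage 1: N_ring = 26 + 2·10 = 46
Stage 1: 26(ω_s−ω_c) = −46(ω_r−ω_c),  ω_r=0, ω_s=1
Stage 1: 26(1−ω_c) = −46(0−ω_c)  ⇒  72ω_c = 26  ⇒  ω_c = 13/36
  ⇒ ω_c¹/ω_s¹ = 13/36
Stage 2: N_ring = 20 + 2·23 = 66
Stage 2: 20(ω_s−ω_c) = −66(ω_r−ω_c),  ω_s=0, ω_c=1
Stage 2: ω_r = 1 − (20/66)(0−1) = 43/33
  ⇒ ω_r²/ω_c² = 43/33
Coupling ω_c² = ω_c¹ ⇒ overall = 13/36 × 43/33 = 559/1188

559/1188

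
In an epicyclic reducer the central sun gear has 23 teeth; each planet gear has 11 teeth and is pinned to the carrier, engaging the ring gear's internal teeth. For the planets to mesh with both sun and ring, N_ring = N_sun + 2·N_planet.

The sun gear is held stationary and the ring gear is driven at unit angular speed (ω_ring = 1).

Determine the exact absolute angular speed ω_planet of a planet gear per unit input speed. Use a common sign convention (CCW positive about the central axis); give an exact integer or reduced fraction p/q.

45/22

N_ring = 23 + 2·11 = 45
23(ω_s−ω_c) = −45(ω_r−ω_c),  ω_s=0, ω_r=1
23(0−ω_c) = −45(1−ω_c)  ⇒  68ω_c = 45  ⇒  ω_c = 45/68
sun–planet: 23·(0−45/68) = −11·(ω_p−ω_c)  ⇒  ω_p−ω_c = −(23/11)·(-45/68) = 1035/748
ω_p = 45/68 + 1035/748 = 45/22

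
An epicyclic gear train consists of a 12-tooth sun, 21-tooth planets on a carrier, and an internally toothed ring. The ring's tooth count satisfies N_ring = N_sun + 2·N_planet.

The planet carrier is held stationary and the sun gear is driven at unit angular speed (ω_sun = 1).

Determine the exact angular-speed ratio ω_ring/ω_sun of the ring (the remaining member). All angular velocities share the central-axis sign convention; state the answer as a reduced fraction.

N_ring = 12 + 2·21 = 54
12(ω_s−ω_c) = −54(ω_r−ω_c),  ω_c=0, ω_s=1
ω_r = 0 − (12/54)(1−0) = -2/9
ω_r/ω_s = -2/9

-2/9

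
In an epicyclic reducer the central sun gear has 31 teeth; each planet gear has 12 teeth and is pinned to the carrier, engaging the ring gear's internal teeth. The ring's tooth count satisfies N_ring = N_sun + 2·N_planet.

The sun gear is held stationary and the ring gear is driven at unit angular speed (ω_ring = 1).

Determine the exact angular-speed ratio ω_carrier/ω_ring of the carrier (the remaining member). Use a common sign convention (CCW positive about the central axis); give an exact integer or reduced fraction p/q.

N_ring = 31 + 2·12 = 55
31(ω_s−ω_c) = −55(ω_r−ω_c),  ω_s=0, ω_r=1
31(0−ω_c) = −55(1−ω_c)  ⇒  86ω_c = 55  ⇒  ω_c = 55/86
ω_c/ω_r = 55/86

55/86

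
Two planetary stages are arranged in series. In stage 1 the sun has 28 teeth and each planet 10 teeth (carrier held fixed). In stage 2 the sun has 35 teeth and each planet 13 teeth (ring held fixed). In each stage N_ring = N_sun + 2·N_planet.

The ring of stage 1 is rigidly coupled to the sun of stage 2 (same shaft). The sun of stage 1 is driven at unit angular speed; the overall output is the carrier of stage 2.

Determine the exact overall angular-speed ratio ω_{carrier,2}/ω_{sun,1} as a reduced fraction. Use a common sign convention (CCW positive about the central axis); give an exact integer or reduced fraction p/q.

-245/1152

Stage 1: N_ring = 28 + 2·10 = 48
Stage 1: 28(ω_s−ω_c) = −48(ω_r−ω_c),  ω_c=0, ω_s=1
Stage 1: ω_r = 0 − (28/48)(1−0) = -7/12
  ⇒ ω_r¹/ω_s¹ = -7/12
Stage 2: N_ring = 35 + 2·13 = 61
Stage 2: 35(ω_s−ω_c) = −61(ω_r−ω_c),  ω_r=0, ω_s=1
Stage 2: 35(1−ω_c) = −61(0−ω_c)  ⇒  96ω_c = 35  ⇒  ω_c = 35/96
  ⇒ ω_c²/ω_s² = 35/96
Coupling ω_s² = ω_r¹ ⇒ overall = -7/12 × 35/96 = -245/1152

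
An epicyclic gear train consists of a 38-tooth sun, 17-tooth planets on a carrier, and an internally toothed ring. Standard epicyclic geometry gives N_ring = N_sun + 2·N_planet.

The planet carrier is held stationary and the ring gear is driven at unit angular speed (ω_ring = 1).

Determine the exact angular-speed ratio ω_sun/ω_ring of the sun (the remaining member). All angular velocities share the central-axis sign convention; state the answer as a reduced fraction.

-36/19

N_ring = 38 + 2·17 = 72
38(ω_s−ω_c) = −72(ω_r−ω_c),  ω_c=0, ω_r=1
ω_s = 0 − (72/38)(1−0) = -36/19
ω_s/ω_r = -36/19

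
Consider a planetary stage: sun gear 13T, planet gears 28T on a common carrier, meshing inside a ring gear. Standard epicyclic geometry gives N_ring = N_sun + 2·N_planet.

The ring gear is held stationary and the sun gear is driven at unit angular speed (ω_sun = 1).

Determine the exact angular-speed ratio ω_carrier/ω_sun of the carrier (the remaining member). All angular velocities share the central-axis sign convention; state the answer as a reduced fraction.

N_ring = 13 + 2·28 = 69
13(ω_s−ω_c) = −69(ω_r−ω_c),  ω_r=0, ω_s=1
13(1−ω_c) = −69(0−ω_c)  ⇒  82ω_c = 13  ⇒  ω_c = 13/82
ω_c/ω_s = 13/82

13/82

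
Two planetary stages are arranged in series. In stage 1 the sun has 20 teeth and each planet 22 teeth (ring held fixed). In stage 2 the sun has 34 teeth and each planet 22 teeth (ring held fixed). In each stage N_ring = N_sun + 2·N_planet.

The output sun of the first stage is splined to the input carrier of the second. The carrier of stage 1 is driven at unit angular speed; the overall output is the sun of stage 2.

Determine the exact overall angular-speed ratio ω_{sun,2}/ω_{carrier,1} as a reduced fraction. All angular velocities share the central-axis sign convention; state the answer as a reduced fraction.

1176/85

Stage 1: N_ring = 20 + 2·22 = 64
Stage 1: 20(ω_s−ω_c) = −64(ω_r−ω_c),  ω_r=0, ω_c=1
Stage 1: ω_s = 1 − (64/20)(0−1) = 21/5
  ⇒ ω_s¹/ω_c¹ = 21/5
Stage 2: N_ring = 34 + 2·22 = 78
Stage 2: 34(ω_s−ω_c) = −78(ω_r−ω_c),  ω_r=0, ω_c=1
Stage 2: ω_s = 1 − (78/34)(0−1) = 56/17
  ⇒ ω_s²/ω_c² = 56/17
Coupling ω_c² = ω_s¹ ⇒ overall = 21/5 × 56/17 = 1176/85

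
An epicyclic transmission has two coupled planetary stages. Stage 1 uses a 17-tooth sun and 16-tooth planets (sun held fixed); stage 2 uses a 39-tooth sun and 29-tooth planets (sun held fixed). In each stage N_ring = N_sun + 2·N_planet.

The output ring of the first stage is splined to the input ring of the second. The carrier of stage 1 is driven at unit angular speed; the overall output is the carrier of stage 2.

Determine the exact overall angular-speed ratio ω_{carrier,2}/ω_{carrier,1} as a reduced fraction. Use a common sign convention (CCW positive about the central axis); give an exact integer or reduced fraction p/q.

3201/3332

Stage 1: N_ring = 17 + 2·16 = 49
Stage 1: 17(ω_s−ω_c) = −49(ω_r−ω_c),  ω_s=0, ω_c=1
Stage 1: ω_r = 1 − (17/49)(0−1) = 66/49
  ⇒ ω_r¹/ω_c¹ = 66/49
Stage 2: N_ring = 39 + 2·29 = 97
Stage 2: 39(ω_s−ω_c) = −97(ω_r−ω_c),  ω_s=0, ω_r=1
Stage 2: 39(0−ω_c) = −97(1−ω_c)  ⇒  136ω_c = 97  ⇒  ω_c = 97/136
  ⇒ ω_c²/ω_r² = 97/136
Coupling ω_r² = ω_r¹ ⇒ overall = 66/49 × 97/136 = 3201/3332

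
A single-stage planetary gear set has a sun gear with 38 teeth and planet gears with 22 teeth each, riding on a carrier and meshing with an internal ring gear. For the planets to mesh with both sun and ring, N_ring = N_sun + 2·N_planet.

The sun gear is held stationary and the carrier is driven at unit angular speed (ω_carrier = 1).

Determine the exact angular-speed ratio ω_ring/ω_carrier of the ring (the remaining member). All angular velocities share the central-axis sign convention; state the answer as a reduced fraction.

N_ring = 38 + 2·22 = 82
38(ω_s−ω_c) = −82(ω_r−ω_c),  ω_s=0, ω_c=1
ω_r = 1 − (38/82)(0−1) = 60/41
ω_r/ω_c = 60/41

60/41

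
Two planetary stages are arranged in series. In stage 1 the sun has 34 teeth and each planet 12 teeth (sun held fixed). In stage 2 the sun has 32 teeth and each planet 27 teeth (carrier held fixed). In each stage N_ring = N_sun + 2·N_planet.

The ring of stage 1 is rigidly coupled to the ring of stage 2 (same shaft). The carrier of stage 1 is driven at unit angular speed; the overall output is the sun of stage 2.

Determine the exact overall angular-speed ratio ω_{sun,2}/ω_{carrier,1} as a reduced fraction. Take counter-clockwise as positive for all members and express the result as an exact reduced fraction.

-989/232

Stage 1: N_ring = 34 + 2·12 = 58
Stage 1: 34(ω_s−ω_c) = −58(ω_r−ω_c),  ω_s=0, ω_c=1
Stage 1: ω_r = 1 − (34/58)(0−1) = 46/29
  ⇒ ω_r¹/ω_c¹ = 46/29
Stage 2: N_ring = 32 + 2·27 = 86
Stage 2: 32(ω_s−ω_c) = −86(ω_r−ω_c),  ω_c=0, ω_r=1
Stage 2: ω_s = 0 − (86/32)(1−0) = -43/16
  ⇒ ω_s²/ω_r² = -43/16
Coupling ω_r² = ω_r¹ ⇒ overall = 46/29 × -43/16 = -989/232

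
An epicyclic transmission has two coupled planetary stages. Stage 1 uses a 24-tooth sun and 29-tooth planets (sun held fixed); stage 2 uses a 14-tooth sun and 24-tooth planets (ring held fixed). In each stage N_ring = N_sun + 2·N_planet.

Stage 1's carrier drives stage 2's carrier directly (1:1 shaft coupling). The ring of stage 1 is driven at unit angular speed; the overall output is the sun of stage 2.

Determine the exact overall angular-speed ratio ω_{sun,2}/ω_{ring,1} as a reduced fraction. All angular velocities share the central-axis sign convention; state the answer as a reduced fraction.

Stage 1: N_ring = 24 + 2·29 = 82
Stage 1: 24(ω_s−ω_c) = −82(ω_r−ω_c),  ω_s=0, ω_r=1
Stage 1: 24(0−ω_c) = −82(1−ω_c)  ⇒  106ω_c = 82  ⇒  ω_c = 41/53
  ⇒ ω_c¹/ω_r¹ = 41/53
Stage 2: N_ring = 14 + 2·24 = 62
Stage 2: 14(ω_s−ω_c) = −62(ω_r−ω_c),  ω_r=0, ω_c=1
Stage 2: ω_s = 1 − (62/14)(0−1) = 38/7
  ⇒ ω_s²/ω_c² = 38/7
Coupling ω_c² = ω_c¹ ⇒ overall = 41/53 × 38/7 = 1558/371

1558/371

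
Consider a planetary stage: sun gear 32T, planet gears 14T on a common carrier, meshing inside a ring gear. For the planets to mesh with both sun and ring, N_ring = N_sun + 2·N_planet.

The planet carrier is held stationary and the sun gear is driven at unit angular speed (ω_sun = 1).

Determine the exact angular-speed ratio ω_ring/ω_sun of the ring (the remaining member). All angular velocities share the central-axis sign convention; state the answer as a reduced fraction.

N_ring = 32 + 2·14 = 60
32(ω_s−ω_c) = −60(ω_r−ω_c),  ω_c=0, ω_s=1
ω_r = 0 − (32/60)(1−0) = -8/15
ω_r/ω_s = -8/15

-8/15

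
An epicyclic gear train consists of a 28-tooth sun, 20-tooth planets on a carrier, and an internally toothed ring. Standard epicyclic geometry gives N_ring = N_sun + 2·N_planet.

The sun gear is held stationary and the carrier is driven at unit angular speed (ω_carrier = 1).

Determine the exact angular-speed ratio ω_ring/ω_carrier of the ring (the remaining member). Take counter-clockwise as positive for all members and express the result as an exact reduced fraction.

N_ring = 28 + 2·20 = 68
28(ω_s−ω_c) = −68(ω_r−ω_c),  ω_s=0, ω_c=1
ω_r = 1 − (28/68)(0−1) = 24/17
ω_r/ω_c = 24/17

24/17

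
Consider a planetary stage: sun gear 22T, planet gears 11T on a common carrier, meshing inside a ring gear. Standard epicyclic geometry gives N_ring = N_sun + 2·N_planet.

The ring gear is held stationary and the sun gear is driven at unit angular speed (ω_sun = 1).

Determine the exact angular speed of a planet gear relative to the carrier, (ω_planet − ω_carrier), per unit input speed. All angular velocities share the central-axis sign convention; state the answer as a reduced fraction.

-4/3

N_ring = 22 + 2·11 = 44
22(ω_s−ω_c) = −44(ω_r−ω_c),  ω_r=0, ω_s=1
22(1−ω_c) = −44(0−ω_c)  ⇒  66ω_c = 22  ⇒  ω_c = 1/3
sun–planet: 22·(1−1/3) = −11·(ω_p−ω_c)  ⇒  ω_p−ω_c = −(22/11)·(2/3) = -4/3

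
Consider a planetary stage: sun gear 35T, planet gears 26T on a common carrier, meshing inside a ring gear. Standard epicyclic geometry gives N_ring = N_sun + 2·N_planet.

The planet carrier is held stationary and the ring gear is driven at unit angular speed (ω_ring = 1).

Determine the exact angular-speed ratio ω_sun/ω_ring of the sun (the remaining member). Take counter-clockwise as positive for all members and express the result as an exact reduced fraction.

-87/35

N_ring = 35 + 2·26 = 87
35(ω_s−ω_c) = −87(ω_r−ω_c),  ω_c=0, ω_r=1
ω_s = 0 − (87/35)(1−0) = -87/35
ω_s/ω_r = -87/35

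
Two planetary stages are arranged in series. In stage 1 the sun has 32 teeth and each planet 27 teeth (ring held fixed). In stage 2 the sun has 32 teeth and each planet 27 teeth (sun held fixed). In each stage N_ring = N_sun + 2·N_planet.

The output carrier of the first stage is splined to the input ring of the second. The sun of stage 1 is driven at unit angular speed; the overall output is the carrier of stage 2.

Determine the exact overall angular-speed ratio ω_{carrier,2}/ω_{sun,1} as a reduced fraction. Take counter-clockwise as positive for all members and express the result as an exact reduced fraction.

688/3481

Stage 1: N_ring = 32 + 2·27 = 86
Stage 1: 32(ω_s−ω_c) = −86(ω_r−ω_c),  ω_r=0, ω_s=1
Stage 1: 32(1−ω_c) = −86(0−ω_c)  ⇒  118ω_c = 32  ⇒  ω_c = 16/59
  ⇒ ω_c¹/ω_s¹ = 16/59
Stage 2: N_ring = 32 + 2·27 = 86
Stage 2: 32(ω_s−ω_c) = −86(ω_r−ω_c),  ω_s=0, ω_r=1
Stage 2: 32(0−ω_c) = −86(1−ω_c)  ⇒  118ω_c = 86  ⇒  ω_c = 43/59
  ⇒ ω_c²/ω_r² = 43/59
Coupling ω_r² = ω_c¹ ⇒ overall = 16/59 × 43/59 = 688/3481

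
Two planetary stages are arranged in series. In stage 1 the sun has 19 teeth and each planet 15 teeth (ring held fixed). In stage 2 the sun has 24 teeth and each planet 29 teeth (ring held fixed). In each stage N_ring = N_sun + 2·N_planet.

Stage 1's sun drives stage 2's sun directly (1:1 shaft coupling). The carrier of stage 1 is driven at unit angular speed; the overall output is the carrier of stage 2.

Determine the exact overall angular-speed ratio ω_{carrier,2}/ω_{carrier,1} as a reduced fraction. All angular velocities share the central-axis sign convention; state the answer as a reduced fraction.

816/1007

Stage 1: N_ring = 19 + 2·15 = 49
Stage 1: 19(ω_s−ω_c) = −49(ω_r−ω_c),  ω_r=0, ω_c=1
Stage 1: ω_s = 1 − (49/19)(0−1) = 68/19
  ⇒ ω_s¹/ω_c¹ = 68/19
Stage 2: N_ring = 24 + 2·29 = 82
Stage 2: 24(ω_s−ω_c) = −82(ω_r−ω_c),  ω_r=0, ω_s=1
Stage 2: 24(1−ω_c) = −82(0−ω_c)  ⇒  106ω_c = 24  ⇒  ω_c = 12/53
  ⇒ ω_c²/ω_s² = 12/53
Coupling ω_s² = ω_s¹ ⇒ overall = 68/19 × 12/53 = 816/1007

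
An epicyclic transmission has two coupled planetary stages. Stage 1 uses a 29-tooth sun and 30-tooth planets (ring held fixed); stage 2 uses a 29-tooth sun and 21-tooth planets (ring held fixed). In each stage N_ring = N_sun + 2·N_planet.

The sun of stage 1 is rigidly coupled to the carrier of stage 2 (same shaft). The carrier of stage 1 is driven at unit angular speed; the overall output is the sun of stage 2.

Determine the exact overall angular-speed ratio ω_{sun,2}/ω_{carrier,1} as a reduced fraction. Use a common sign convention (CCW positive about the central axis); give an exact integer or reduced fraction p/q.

11800/841

Stage 1: N_ring = 29 + 2·30 = 89
Stage 1: 29(ω_s−ω_c) = −89(ω_r−ω_c),  ω_r=0, ω_c=1
Stage 1: ω_s = 1 − (89/29)(0−1) = 118/29
  ⇒ ω_s¹/ω_c¹ = 118/29
Stage 2: N_ring = 29 + 2·21 = 71
Stage 2: 29(ω_s−ω_c) = −71(ω_r−ω_c),  ω_r=0, ω_c=1
Stage 2: ω_s = 1 − (71/29)(0−1) = 100/29
  ⇒ ω_s²/ω_c² = 100/29
Coupling ω_c² = ω_s¹ ⇒ overall = 118/29 × 100/29 = 11800/841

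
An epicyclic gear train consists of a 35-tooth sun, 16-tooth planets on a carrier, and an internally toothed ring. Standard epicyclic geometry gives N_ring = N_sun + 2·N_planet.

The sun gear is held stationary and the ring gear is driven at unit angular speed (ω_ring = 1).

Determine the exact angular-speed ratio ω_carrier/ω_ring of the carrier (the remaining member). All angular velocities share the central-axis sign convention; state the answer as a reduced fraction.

67/102

N_ring = 35 + 2·16 = 67
35(ω_s−ω_c) = −67(ω_r−ω_c),  ω_s=0, ω_r=1
35(0−ω_c) = −67(1−ω_c)  ⇒  102ω_c = 67  ⇒  ω_c = 67/102
ω_c/ω_r = 67/102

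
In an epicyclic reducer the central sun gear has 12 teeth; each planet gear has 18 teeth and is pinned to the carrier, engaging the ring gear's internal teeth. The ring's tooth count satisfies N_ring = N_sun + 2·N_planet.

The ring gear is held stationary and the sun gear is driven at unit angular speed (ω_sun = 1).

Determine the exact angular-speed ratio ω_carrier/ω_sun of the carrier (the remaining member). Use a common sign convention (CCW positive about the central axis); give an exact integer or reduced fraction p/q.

1/5

N_ring = 12 + 2·18 = 48
12(ω_s−ω_c) = −48(ω_r−ω_c),  ω_r=0, ω_s=1
12(1−ω_c) = −48(0−ω_c)  ⇒  60ω_c = 12  ⇒  ω_c = 1/5
ω_c/ω_s = 1/5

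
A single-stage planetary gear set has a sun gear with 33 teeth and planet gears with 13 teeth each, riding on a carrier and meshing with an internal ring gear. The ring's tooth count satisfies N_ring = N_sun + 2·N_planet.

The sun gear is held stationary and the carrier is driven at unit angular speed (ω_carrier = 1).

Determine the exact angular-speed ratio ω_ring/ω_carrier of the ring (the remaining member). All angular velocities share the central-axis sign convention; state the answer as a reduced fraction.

N_ring = 33 + 2·13 = 59
33(ω_s−ω_c) = −59(ω_r−ω_c),  ω_s=0, ω_c=1
ω_r = 1 − (33/59)(0−1) = 92/59
ω_r/ω_c = 92/59

92/59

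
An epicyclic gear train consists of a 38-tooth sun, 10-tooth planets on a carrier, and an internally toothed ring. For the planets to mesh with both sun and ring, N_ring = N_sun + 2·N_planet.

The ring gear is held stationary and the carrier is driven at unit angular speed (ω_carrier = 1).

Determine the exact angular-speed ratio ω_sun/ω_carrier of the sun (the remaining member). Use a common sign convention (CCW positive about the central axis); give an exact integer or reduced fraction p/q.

48/19

N_ring = 38 + 2·10 = 58
38(ω_s−ω_c) = −58(ω_r−ω_c),  ω_r=0, ω_c=1
ω_s = 1 − (58/38)(0−1) = 48/19
ω_s/ω_c = 48/19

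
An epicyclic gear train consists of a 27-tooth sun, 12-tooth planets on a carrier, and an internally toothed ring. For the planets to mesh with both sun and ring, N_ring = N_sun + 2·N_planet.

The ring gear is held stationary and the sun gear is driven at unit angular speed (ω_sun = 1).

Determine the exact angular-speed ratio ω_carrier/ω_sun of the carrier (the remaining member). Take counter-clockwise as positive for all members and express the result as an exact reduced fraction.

N_ring = 27 + 2·12 = 51
27(ω_s−ω_c) = −51(ω_r−ω_c),  ω_r=0, ω_s=1
27(1−ω_c) = −51(0−ω_c)  ⇒  78ω_c = 27  ⇒  ω_c = 9/26
ω_c/ω_s = 9/26

9/26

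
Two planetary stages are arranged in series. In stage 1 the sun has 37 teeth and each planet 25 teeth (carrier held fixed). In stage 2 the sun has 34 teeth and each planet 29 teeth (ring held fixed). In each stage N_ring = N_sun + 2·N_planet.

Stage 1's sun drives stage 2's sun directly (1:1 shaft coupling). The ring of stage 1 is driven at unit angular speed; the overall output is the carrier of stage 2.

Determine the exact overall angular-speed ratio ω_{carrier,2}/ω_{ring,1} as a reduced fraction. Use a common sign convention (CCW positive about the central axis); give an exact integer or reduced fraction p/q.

Stage 1: N_ring = 37 + 2·25 = 87
Stage 1: 37(ω_s−ω_c) = −87(ω_r−ω_c),  ω_c=0, ω_r=1
Stage 1: ω_s = 0 − (87/37)(1−0) = -87/37
  ⇒ ω_s¹/ω_r¹ = -87/37
Stage 2: N_ring = 34 + 2·29 = 92
Stage 2: 34(ω_s−ω_c) = −92(ω_r−ω_c),  ω_r=0, ω_s=1
Stage 2: 34(1−ω_c) = −92(0−ω_c)  ⇒  126ω_c = 34  ⇒  ω_c = 17/63
  ⇒ ω_c²/ω_s² = 17/63
Coupling ω_s² = ω_s¹ ⇒ overall = -87/37 × 17/63 = -493/777

-493/777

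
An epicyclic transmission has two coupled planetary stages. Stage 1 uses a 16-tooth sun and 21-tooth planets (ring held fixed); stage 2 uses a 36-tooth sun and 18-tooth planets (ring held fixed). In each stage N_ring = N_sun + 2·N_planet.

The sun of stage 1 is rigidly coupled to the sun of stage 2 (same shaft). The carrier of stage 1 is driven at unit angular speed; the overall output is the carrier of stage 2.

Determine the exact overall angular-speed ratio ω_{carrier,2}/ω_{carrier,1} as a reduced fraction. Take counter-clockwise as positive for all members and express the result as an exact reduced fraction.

37/24

Stage 1: N_ring = 16 + 2·21 = 58
Stage 1: 16(ω_s−ω_c) = −58(ω_r−ω_c),  ω_r=0, ω_c=1
Stage 1: ω_s = 1 − (58/16)(0−1) = 37/8
  ⇒ ω_s¹/ω_c¹ = 37/8
Stage 2: N_ring = 36 + 2·18 = 72
Stage 2: 36(ω_s−ω_c) = −72(ω_r−ω_c),  ω_r=0, ω_s=1
Stage 2: 36(1−ω_c) = −72(0−ω_c)  ⇒  108ω_c = 36  ⇒  ω_c = 1/3
  ⇒ ω_c²/ω_s² = 1/3
Coupling ω_s² = ω_s¹ ⇒ overall = 37/8 × 1/3 = 37/24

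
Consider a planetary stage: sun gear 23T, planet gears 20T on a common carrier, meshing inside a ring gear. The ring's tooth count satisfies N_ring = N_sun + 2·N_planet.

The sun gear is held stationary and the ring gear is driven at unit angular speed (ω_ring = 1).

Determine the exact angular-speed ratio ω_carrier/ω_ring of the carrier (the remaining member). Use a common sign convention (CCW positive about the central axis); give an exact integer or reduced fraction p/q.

N_ring = 23 + 2·20 = 63
23(ω_s−ω_c) = −63(ω_r−ω_c),  ω_s=0, ω_r=1
23(0−ω_c) = −63(1−ω_c)  ⇒  86ω_c = 63  ⇒  ω_c = 63/86
ω_c/ω_r = 63/86

63/86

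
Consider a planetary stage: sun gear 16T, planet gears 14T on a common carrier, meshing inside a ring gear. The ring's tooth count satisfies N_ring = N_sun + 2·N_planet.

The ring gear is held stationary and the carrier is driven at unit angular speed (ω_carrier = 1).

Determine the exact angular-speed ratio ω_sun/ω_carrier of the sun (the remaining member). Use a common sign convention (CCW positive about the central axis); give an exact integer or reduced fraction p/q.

N_ring = 16 + 2·14 = 44
16(ω_s−ω_c) = −44(ω_r−ω_c),  ω_r=0, ω_c=1
ω_s = 1 − (44/16)(0−1) = 15/4
ω_s/ω_c = 15/4

15/4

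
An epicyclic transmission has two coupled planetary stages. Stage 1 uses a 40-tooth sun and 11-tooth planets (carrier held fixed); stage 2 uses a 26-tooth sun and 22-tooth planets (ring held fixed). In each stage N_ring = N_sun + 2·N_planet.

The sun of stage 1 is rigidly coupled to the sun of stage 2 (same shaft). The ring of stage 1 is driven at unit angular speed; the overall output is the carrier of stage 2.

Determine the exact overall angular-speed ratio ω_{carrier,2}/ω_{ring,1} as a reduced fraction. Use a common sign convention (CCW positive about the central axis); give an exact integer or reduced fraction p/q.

Stage 1: N_ring = 40 + 2·11 = 62
Stage 1: 40(ω_s−ω_c) = −62(ω_r−ω_c),  ω_c=0, ω_r=1
Stage 1: ω_s = 0 − (62/40)(1−0) = -31/20
  ⇒ ω_s¹/ω_r¹ = -31/20
Stage 2: N_ring = 26 + 2·22 = 70
Stage 2: 26(ω_s−ω_c) = −70(ω_r−ω_c),  ω_r=0, ω_s=1
Stage 2: 26(1−ω_c) = −70(0−ω_c)  ⇒  96ω_c = 26  ⇒  ω_c = 13/48
  ⇒ ω_c²/ω_s² = 13/48
Coupling ω_s² = ω_s¹ ⇒ overall = -31/20 × 13/48 = -403/960

-403/960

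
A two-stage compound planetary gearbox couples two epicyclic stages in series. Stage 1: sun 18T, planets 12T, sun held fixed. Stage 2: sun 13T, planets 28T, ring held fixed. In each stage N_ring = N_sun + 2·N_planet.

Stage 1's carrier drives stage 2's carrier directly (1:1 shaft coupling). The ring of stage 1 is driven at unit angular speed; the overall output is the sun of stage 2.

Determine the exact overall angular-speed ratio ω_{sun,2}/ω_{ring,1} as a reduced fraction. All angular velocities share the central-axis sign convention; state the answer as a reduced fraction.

287/65

Stage 1: N_ring = 18 + 2·12 = 42
Stage 1: 18(ω_s−ω_c) = −42(ω_r−ω_c),  ω_s=0, ω_r=1
Stage 1: 18(0−ω_c) = −42(1−ω_c)  ⇒  60ω_c = 42  ⇒  ω_c = 7/10
  ⇒ ω_c¹/ω_r¹ = 7/10
Stage 2: N_ring = 13 + 2·28 = 69
Stage 2: 13(ω_s−ω_c) = −69(ω_r−ω_c),  ω_r=0, ω_c=1
Stage 2: ω_s = 1 − (69/13)(0−1) = 82/13
  ⇒ ω_s²/ω_c² = 82/13
Coupling ω_c² = ω_c¹ ⇒ overall = 7/10 × 82/13 = 287/65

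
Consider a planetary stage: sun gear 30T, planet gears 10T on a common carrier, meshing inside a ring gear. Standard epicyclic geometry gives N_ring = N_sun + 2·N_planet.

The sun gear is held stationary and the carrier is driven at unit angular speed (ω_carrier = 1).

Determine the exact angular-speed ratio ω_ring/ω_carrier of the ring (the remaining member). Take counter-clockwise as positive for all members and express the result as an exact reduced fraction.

N_ring = 30 + 2·10 = 50
30(ω_s−ω_c) = −50(ω_r−ω_c),  ω_s=0, ω_c=1
ω_r = 1 − (30/50)(0−1) = 8/5
ω_r/ω_c = 8/5

8/5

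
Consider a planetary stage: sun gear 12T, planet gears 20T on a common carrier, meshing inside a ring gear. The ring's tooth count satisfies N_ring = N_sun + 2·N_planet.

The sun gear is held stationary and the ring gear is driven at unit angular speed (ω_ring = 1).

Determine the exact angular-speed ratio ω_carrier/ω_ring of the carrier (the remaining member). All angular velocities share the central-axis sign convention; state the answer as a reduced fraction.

N_ring = 12 + 2·20 = 52
12(ω_s−ω_c) = −52(ω_r−ω_c),  ω_s=0, ω_r=1
12(0−ω_c) = −52(1−ω_c)  ⇒  64ω_c = 52  ⇒  ω_c = 13/16
ω_c/ω_r = 13/16

13/16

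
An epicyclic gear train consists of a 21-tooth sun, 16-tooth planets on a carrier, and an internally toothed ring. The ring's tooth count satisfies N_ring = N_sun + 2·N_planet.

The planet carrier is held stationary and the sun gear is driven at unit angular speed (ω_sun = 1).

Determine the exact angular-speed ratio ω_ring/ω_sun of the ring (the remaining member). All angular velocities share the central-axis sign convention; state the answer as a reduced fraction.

-21/53

N_ring = 21 + 2·16 = 53
21(ω_s−ω_c) = −53(ω_r−ω_c),  ω_c=0, ω_s=1
ω_r = 0 − (21/53)(1−0) = -21/53
ω_r/ω_s = -21/53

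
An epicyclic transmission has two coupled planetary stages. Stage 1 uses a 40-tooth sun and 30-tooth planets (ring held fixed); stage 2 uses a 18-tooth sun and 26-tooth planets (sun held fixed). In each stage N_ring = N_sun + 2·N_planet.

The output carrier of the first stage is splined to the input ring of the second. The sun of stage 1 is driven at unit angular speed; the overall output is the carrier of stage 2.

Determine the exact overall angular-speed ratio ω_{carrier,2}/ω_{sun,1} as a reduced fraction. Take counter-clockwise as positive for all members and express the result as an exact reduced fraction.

5/22

Stage 1: N_ring = 40 + 2·30 = 100
Stage 1: 40(ω_s−ω_c) = −100(ω_r−ω_c),  ω_r=0, ω_s=1
Stage 1: 40(1−ω_c) = −100(0−ω_c)  ⇒  140ω_c = 40  ⇒  ω_c = 2/7
  ⇒ ω_c¹/ω_s¹ = 2/7
Stage 2: N_ring = 18 + 2·26 = 70
Stage 2: 18(ω_s−ω_c) = −70(ω_r−ω_c),  ω_s=0, ω_r=1
Stage 2: 18(0−ω_c) = −70(1−ω_c)  ⇒  88ω_c = 70  ⇒  ω_c = 35/44
  ⇒ ω_c²/ω_r² = 35/44
Coupling ω_r² = ω_c¹ ⇒ overall = 2/7 × 35/44 = 5/22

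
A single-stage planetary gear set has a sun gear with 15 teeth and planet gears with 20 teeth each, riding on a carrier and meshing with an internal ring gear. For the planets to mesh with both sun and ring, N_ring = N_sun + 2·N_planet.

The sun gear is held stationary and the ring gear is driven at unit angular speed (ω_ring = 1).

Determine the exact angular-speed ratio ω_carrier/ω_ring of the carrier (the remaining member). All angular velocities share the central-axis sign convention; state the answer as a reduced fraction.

N_ring = 15 + 2·20 = 55
15(ω_s−ω_c) = −55(ω_r−ω_c),  ω_s=0, ω_r=1
15(0−ω_c) = −55(1−ω_c)  ⇒  70ω_c = 55  ⇒  ω_c = 11/14
ω_c/ω_r = 11/14

11/14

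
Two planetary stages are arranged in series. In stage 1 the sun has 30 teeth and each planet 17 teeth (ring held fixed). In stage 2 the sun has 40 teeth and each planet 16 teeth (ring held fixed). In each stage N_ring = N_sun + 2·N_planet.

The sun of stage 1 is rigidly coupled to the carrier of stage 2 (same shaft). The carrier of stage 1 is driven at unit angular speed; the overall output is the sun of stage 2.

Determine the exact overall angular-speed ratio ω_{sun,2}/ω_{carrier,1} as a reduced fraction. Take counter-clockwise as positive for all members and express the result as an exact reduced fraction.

Stage 1: N_ring = 30 + 2·17 = 64
Stage 1: 30(ω_s−ω_c) = −64(ω_r−ω_c),  ω_r=0, ω_c=1
Stage 1: ω_s = 1 − (64/30)(0−1) = 47/15
  ⇒ ω_s¹/ω_c¹ = 47/15
Stage 2: N_ring = 40 + 2·16 = 72
Stage 2: 40(ω_s−ω_c) = −72(ω_r−ω_c),  ω_r=0, ω_c=1
Stage 2: ω_s = 1 − (72/40)(0−1) = 14/5
  ⇒ ω_s²/ω_c² = 14/5
Coupling ω_c² = ω_s¹ ⇒ overall = 47/15 × 14/5 = 658/75

658/75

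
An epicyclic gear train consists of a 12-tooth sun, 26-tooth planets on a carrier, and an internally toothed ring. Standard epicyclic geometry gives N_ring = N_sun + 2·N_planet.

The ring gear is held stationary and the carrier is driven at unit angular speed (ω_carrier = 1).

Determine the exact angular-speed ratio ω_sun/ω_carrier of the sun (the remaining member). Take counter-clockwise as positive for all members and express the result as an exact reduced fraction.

N_ring = 12 + 2·26 = 64
12(ω_s−ω_c) = −64(ω_r−ω_c),  ω_r=0, ω_c=1
ω_s = 1 − (64/12)(0−1) = 19/3
ω_s/ω_c = 19/3

19/3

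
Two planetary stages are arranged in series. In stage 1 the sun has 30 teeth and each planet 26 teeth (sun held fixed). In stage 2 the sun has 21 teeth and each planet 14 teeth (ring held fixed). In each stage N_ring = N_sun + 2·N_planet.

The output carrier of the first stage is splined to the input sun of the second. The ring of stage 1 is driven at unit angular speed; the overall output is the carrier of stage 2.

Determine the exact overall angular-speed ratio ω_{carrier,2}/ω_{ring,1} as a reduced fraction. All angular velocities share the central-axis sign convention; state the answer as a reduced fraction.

Stage 1: N_ring = 30 + 2·26 = 82
Stage 1: 30(ω_s−ω_c) = −82(ω_r−ω_c),  ω_s=0, ω_r=1
Stage 1: 30(0−ω_c) = −82(1−ω_c)  ⇒  112ω_c = 82  ⇒  ω_c = 41/56
  ⇒ ω_c¹/ω_r¹ = 41/56
Stage 2: N_ring = 21 + 2·14 = 49
Stage 2: 21(ω_s−ω_c) = −49(ω_r−ω_c),  ω_r=0, ω_s=1
Stage 2: 21(1−ω_c) = −49(0−ω_c)  ⇒  70ω_c = 21  ⇒  ω_c = 3/10
  ⇒ ω_c²/ω_s² = 3/10
Coupling ω_s² = ω_c¹ ⇒ overall = 41/56 × 3/10 = 123/560

123/560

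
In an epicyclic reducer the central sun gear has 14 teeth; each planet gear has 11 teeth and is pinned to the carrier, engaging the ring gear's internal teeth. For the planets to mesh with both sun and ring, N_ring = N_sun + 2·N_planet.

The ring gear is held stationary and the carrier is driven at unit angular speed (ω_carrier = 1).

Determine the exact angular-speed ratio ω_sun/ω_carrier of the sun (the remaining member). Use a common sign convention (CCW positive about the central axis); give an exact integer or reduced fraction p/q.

N_ring = 14 + 2·11 = 36
14(ω_s−ω_c) = −36(ω_r−ω_c),  ω_r=0, ω_c=1
ω_s = 1 − (36/14)(0−1) = 25/7
ω_s/ω_c = 25/7

25/7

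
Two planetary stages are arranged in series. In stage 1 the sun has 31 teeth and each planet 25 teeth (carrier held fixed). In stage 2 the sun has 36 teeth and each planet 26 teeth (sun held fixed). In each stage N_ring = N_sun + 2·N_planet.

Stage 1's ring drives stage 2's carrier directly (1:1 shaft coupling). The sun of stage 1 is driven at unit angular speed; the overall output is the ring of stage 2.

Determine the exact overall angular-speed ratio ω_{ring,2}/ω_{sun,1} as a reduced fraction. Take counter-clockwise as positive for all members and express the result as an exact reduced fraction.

-961/1782

Stage 1: N_ring = 31 + 2·25 = 81
Stage 1: 31(ω_s−ω_c) = −81(ω_r−ω_c),  ω_c=0, ω_s=1
Stage 1: ω_r = 0 − (31/81)(1−0) = -31/81
  ⇒ ω_r¹/ω_s¹ = -31/81
Stage 2: N_ring = 36 + 2·26 = 88
Stage 2: 36(ω_s−ω_c) = −88(ω_r−ω_c),  ω_s=0, ω_c=1
Stage 2: ω_r = 1 − (36/88)(0−1) = 31/22
  ⇒ ω_r²/ω_c² = 31/22
Coupling ω_c² = ω_r¹ ⇒ overall = -31/81 × 31/22 = -961/1782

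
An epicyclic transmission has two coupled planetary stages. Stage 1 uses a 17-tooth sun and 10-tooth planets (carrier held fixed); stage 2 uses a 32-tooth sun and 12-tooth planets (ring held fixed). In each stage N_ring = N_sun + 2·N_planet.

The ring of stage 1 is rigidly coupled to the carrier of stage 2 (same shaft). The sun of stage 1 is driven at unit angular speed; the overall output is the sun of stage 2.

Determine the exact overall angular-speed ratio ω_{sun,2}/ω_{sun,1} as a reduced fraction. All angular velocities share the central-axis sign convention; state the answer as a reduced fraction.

Stage 1: N_ring = 17 + 2·10 = 37
Stage 1: 17(ω_s−ω_c) = −37(ω_r−ω_c),  ω_c=0, ω_s=1
Stage 1: ω_r = 0 − (17/37)(1−0) = -17/37
  ⇒ ω_r¹/ω_s¹ = -17/37
Stage 2: N_ring = 32 + 2·12 = 56
Stage 2: 32(ω_s−ω_c) = −56(ω_r−ω_c),  ω_r=0, ω_c=1
Stage 2: ω_s = 1 − (56/32)(0−1) = 11/4
  ⇒ ω_s²/ω_c² = 11/4
Coupling ω_c² = ω_r¹ ⇒ overall = -17/37 × 11/4 = -187/148

-187/148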